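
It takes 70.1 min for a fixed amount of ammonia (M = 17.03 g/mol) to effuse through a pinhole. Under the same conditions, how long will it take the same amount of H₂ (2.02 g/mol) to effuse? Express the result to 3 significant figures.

From Graham's law, t_H₂/t_NH₃ = √(M_H₂/M_NH₃) = √(2.02/17.03) = √0.1186 = 0.3444.
So the time for H₂ is 70.1 × 0.3444 = 24.1 min.

24.1 min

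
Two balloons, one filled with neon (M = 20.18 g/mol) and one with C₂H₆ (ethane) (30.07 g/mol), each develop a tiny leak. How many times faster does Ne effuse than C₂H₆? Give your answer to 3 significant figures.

Since effusion rate ∝ 1/√M, rate_Ne/rate_C₂H₆ = √(M_C₂H₆/M_Ne) = √(30.07/20.18) = √1.490 = 1.22.

1.22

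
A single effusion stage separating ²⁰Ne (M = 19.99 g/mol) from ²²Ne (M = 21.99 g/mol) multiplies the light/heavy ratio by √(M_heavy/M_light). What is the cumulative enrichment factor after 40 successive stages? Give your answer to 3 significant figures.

6.73

After 40 stages the ratio has grown by (√(21.99/19.99))^40 = (21.99/19.99)^(40/2).
= 1.10005^20 = 6.73.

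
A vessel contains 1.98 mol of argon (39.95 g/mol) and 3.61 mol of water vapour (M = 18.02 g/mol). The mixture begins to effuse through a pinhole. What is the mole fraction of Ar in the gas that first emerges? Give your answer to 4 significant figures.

Each component's effusion rate ∝ (its partial pressure)·(1/√M) ∝ n_i/√M_i.
x_Ar(eff) = (n_Ar/√M_Ar) / (n_Ar/√M_Ar + n_H₂O/√M_H₂O)
= (1.98/√39.95) / (1.98/√39.95 + 3.61/√18.02) = 0.3133/(0.3133 + 0.8504) = 0.2692.

0.2692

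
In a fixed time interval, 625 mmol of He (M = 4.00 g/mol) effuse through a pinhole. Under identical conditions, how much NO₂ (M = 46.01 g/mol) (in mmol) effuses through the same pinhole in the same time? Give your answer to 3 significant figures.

By Graham's law, rate_NO₂/rate_He = √(M_He/M_NO₂) = √(4.00/46.01) = √0.08694 = 0.2949.
So the amount for NO₂ is 625 × 0.2949 = 184 mmol.

184 mmol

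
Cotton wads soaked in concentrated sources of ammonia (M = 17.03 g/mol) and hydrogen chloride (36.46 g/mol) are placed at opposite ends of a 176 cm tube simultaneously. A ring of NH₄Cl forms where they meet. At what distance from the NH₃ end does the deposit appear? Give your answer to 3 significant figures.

105 cm

Distances travelled in equal time are proportional to diffusion rates, so d_NH₃/d_HCl = √(M_HCl/M_NH₃) = √(36.46/17.03) = 1.463.
With d_NH₃ + d_HCl = 176 cm, d_HCl = 176/(1 + 1.463) = 71.45 cm.
d_NH₃ = 176 − 71.45 = 105 cm.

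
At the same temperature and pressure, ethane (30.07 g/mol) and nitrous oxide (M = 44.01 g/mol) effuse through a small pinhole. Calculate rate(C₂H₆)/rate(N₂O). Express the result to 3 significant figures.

Since effusion rate ∝ 1/√M, rate_C₂H₆/rate_N₂O = √(M_N₂O/M_C₂H₆) = √(44.01/30.07) = √1.464 = 1.21.

1.21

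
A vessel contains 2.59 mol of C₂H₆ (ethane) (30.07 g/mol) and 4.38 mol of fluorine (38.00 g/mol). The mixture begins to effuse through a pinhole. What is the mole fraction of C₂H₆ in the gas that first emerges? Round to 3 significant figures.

Rate_i ∝ x_i/√M_i (Graham's law weighted by mole fraction), so the effusate composition follows n_i/√M_i.
Mole fraction of C₂H₆ in the effusate = (n_C₂H₆/√M_C₂H₆) / (n_C₂H₆/√M_C₂H₆ + n_F₂/√M_F₂)
= (2.59/√30.07) / (2.59/√30.07 + 4.38/√38.00) = 0.4723/(0.4723 + 0.7105) = 0.399.

0.399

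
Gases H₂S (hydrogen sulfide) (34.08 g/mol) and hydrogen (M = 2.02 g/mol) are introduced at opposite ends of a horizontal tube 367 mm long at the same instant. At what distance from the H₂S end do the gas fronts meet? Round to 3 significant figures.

Graham's law gives d_H₂S/d_H₂ = rate_H₂S/rate_H₂ = √(M_H₂/M_H₂S) = √(2.02/34.08) = 0.2435.
With d_H₂S + d_H₂ = 367 mm, d_H₂ = 367/(1 + 0.2435) = 295.1 mm.
d_H₂S = 367 − 295.1 = 71.9 mm.

71.9 mm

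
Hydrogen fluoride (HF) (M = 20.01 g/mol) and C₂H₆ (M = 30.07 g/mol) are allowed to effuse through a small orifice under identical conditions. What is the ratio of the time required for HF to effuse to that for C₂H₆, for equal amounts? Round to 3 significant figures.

0.816

Graham's law gives t_HF/t_C₂H₆ = √(M_HF/M_C₂H₆) = √(20.01/30.07) = √0.6654 = 0.816.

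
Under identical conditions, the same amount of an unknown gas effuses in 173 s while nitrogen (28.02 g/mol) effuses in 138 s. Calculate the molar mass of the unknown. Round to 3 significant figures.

44.0 g/mol

Using Graham's law: t_X/t_N₂ = √(M_X/M_N₂).
173/138 = 1.254 = √(M_X/28.02)
M_X = 28.02 × 1.254² = 28.02 × 1.572 = 44.0 g/mol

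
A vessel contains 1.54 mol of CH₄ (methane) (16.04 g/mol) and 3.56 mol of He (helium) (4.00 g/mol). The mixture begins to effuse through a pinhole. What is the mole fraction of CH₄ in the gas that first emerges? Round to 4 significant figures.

0.1776

The effusion rate of species i is ∝ p_i/√M_i ∝ n_i/√M_i.
Mole fraction of CH₄ in the effusate = (n_CH₄/√M_CH₄) / (n_CH₄/√M_CH₄ + n_He/√M_He)
= (1.54/√16.04) / (1.54/√16.04 + 3.56/√4.00) = 0.3845/(0.3845 + 1.780) = 0.1776.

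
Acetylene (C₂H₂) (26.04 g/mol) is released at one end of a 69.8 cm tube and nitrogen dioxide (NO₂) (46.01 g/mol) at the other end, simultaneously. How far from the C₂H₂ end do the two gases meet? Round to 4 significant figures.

In equal time, each gas travels a distance ∝ its rate ∝ 1/√M, so d_C₂H₂/d_NO₂ = √(M_NO₂/M_C₂H₂) = √(46.01/26.04) = 1.329.
With d_C₂H₂ + d_NO₂ = 69.8 cm, d_NO₂ = 69.8/(1 + 1.329) = 29.97 cm.
d_C₂H₂ = 69.8 − 29.97 = 39.83 cm.

39.83 cm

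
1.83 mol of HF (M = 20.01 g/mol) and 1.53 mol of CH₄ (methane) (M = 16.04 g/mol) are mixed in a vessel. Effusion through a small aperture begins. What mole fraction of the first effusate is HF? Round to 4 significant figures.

0.5171

Each component's effusion rate ∝ (its partial pressure)·(1/√M) ∝ n_i/√M_i.
So x_HF in the escaping gas = (n_HF/√M_HF) / Σ(n_i/√M_i)
= (1.83/√20.01) / (1.83/√20.01 + 1.53/√16.04) = 0.4091/(0.4091 + 0.3820) = 0.5171.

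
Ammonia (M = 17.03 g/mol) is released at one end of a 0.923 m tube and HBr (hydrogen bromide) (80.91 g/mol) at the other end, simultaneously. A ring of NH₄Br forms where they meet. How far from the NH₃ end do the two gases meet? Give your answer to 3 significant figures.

The fronts meet when d_NH₃ + d_HBr = L with d_NH₃/d_HBr = √(M_HBr/M_NH₃) (Graham's law). Here √(M_HBr/M_NH₃) = √(80.91/17.03) = 2.180.
With d_NH₃ + d_HBr = 0.923 m, d_HBr = 0.923/(1 + 2.180) = 0.2903 m.
d_NH₃ = 0.923 − 0.2903 = 0.633 m.

0.633 m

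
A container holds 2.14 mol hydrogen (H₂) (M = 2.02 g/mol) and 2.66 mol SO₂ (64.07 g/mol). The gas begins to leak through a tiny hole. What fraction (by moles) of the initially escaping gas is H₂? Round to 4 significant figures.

0.8192

Each component's effusion rate ∝ (its partial pressure)·(1/√M) ∝ n_i/√M_i.
So x_H₂ in the escaping gas = (n_H₂/√M_H₂) / Σ(n_i/√M_i)
= (2.14/√2.02) / (2.14/√2.02 + 2.66/√64.07) = 1.506/(1.506 + 0.3323) = 0.8192.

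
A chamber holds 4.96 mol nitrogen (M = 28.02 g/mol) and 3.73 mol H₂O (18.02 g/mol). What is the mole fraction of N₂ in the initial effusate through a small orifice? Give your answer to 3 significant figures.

The effusion rate of species i is ∝ p_i/√M_i ∝ n_i/√M_i.
Mole fraction of N₂ in the effusate = (n_N₂/√M_N₂) / (n_N₂/√M_N₂ + n_H₂O/√M_H₂O)
= (4.96/√28.02) / (4.96/√28.02 + 3.73/√18.02) = 0.9370/(0.9370 + 0.8787) = 0.516.

0.516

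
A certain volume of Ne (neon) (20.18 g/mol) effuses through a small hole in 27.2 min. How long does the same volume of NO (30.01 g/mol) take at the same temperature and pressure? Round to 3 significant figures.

33.2 min

From Graham's law, t_NO/t_Ne = √(M_NO/M_Ne) = √(30.01/20.18) = √1.487 = 1.219.
So the time for NO is 27.2 × 1.219 = 33.2 min.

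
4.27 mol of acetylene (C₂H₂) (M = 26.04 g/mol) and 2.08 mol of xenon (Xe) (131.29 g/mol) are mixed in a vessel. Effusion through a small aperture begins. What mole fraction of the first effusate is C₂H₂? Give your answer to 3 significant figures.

0.822

Rate_i ∝ x_i/√M_i (Graham's law weighted by mole fraction), so the effusate composition follows n_i/√M_i.
So x_C₂H₂ in the escaping gas = (n_C₂H₂/√M_C₂H₂) / Σ(n_i/√M_i)
= (4.27/√26.04) / (4.27/√26.04 + 2.08/√131.29) = 0.8368/(0.8368 + 0.1815) = 0.822.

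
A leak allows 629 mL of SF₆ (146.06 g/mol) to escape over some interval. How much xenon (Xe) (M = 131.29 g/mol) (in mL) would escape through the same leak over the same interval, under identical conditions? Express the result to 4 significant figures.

Using Graham's law: rate_Xe/rate_SF₆ = √(M_SF₆/M_Xe) = √(146.06/131.29) = √1.112 = 1.055.
So the volume for Xe is 629 × 1.055 = 663.4 mL.

663.4 mL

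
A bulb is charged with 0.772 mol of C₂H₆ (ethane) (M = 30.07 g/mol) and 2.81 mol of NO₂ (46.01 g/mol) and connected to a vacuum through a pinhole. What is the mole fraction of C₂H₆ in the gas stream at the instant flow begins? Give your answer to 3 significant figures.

0.254

Rate_i ∝ x_i/√M_i (Graham's law weighted by mole fraction), so the effusate composition follows n_i/√M_i.
So x_C₂H₆ in the escaping gas = (n_C₂H₆/√M_C₂H₆) / Σ(n_i/√M_i)
= (0.772/√30.07) / (0.772/√30.07 + 2.81/√46.01) = 0.1408/(0.1408 + 0.4143) = 0.254.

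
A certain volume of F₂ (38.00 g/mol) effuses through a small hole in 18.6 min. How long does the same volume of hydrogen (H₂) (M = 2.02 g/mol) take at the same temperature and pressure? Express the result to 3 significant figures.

4.29 min

By Graham's law, t_H₂/t_F₂ = √(M_H₂/M_F₂) = √(2.02/38.00) = √0.05316 = 0.2306.
So the time for H₂ is 18.6 × 0.2306 = 4.29 min.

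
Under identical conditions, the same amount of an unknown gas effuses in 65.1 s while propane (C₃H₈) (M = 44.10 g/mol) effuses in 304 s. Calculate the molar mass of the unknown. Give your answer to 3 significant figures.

From Graham's law, t_X/t_C₃H₈ = √(M_X/M_C₃H₈).
65.1/304 = 0.2141 = √(M_X/44.10)
M_X = 44.10 × 0.2141² = 44.10 × 0.04586 = 2.02 g/mol

2.02 g/mol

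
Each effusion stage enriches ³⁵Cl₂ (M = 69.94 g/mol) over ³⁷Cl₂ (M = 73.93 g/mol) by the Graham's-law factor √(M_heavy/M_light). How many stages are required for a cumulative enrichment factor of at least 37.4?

With α = √(73.93/69.94) per stage, ln α = ½ ln(1.05705) = 0.02774.
Need α^N ≥ 37.4 ⇒ N ≥ ln(37.4) / ln α = 3.622 / 0.02774 = 130.56.
So at least 131 stages are needed.

131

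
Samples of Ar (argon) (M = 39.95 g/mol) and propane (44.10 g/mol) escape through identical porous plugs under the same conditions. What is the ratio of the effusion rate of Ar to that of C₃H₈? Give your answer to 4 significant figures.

1.051

By Graham's law, rate_Ar/rate_C₃H₈ = √(M_C₃H₈/M_Ar) = √(44.10/39.95) = √1.104 = 1.051.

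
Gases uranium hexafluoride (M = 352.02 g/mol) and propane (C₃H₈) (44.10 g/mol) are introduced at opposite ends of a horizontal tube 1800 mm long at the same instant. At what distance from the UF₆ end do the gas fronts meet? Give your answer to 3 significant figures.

The fronts meet when d_UF₆ + d_C₃H₈ = L with d_UF₆/d_C₃H₈ = √(M_C₃H₈/M_UF₆) (Graham's law). Here √(M_C₃H₈/M_UF₆) = √(44.10/352.02) = 0.3539.
With d_UF₆ + d_C₃H₈ = 1800 mm, d_C₃H₈ = 1800/(1 + 0.3539) = 1329 mm.
d_UF₆ = 1800 − 1329 = 471 mm.

471 mm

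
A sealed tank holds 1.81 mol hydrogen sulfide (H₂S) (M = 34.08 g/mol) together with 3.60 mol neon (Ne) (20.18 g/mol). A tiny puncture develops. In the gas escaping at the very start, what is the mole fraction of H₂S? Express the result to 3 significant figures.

Each component's effusion rate ∝ (its partial pressure)·(1/√M) ∝ n_i/√M_i.
x_H₂S(eff) = (n_H₂S/√M_H₂S) / (n_H₂S/√M_H₂S + n_Ne/√M_Ne)
= (1.81/√34.08) / (1.81/√34.08 + 3.60/√20.18) = 0.3100/(0.3100 + 0.8014) = 0.279.

0.279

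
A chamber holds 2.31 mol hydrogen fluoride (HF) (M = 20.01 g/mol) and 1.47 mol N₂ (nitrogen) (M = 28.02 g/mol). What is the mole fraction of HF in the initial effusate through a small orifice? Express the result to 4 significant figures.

Rate_i ∝ x_i/√M_i (Graham's law weighted by mole fraction), so the effusate composition follows n_i/√M_i.
x_HF(eff) = (n_HF/√M_HF) / (n_HF/√M_HF + n_N₂/√M_N₂)
= (2.31/√20.01) / (2.31/√20.01 + 1.47/√28.02) = 0.5164/(0.5164 + 0.2777) = 0.6503.

0.6503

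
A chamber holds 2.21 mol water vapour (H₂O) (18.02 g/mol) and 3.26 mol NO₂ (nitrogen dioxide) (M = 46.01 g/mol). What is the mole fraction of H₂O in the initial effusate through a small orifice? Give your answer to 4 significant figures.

The effusion rate of species i is ∝ p_i/√M_i ∝ n_i/√M_i.
x_H₂O(eff) = (n_H₂O/√M_H₂O) / (n_H₂O/√M_H₂O + n_NO₂/√M_NO₂)
= (2.21/√18.02) / (2.21/√18.02 + 3.26/√46.01) = 0.5206/(0.5206 + 0.4806) = 0.5200.

0.5200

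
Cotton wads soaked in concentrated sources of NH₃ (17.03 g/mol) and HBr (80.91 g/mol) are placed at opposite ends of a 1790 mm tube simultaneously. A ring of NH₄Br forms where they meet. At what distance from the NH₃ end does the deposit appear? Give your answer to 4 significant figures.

Graham's law gives d_NH₃/d_HBr = rate_NH₃/rate_HBr = √(M_HBr/M_NH₃) = √(80.91/17.03) = 2.180.
With d_NH₃ + d_HBr = 1790 mm, d_HBr = 1790/(1 + 2.180) = 562.9 mm.
d_NH₃ = 1790 − 562.9 = 1227 mm.

1227 mm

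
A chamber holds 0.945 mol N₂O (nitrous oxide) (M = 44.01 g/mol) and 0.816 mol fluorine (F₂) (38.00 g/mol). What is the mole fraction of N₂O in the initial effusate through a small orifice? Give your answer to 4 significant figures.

0.5183

The effusion rate of species i is ∝ p_i/√M_i ∝ n_i/√M_i.
Mole fraction of N₂O in the effusate = (n_N₂O/√M_N₂O) / (n_N₂O/√M_N₂O + n_F₂/√M_F₂)
= (0.945/√44.01) / (0.945/√44.01 + 0.816/√38.00) = 0.1424/(0.1424 + 0.1324) = 0.5183.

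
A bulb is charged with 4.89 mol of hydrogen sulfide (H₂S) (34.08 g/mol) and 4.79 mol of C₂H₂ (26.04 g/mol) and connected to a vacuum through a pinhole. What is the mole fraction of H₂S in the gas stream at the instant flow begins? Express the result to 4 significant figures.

Each component's effusion rate ∝ (its partial pressure)·(1/√M) ∝ n_i/√M_i.
x_H₂S(eff) = (n_H₂S/√M_H₂S) / (n_H₂S/√M_H₂S + n_C₂H₂/√M_C₂H₂)
= (4.89/√34.08) / (4.89/√34.08 + 4.79/√26.04) = 0.8376/(0.8376 + 0.9387) = 0.4716.

0.4716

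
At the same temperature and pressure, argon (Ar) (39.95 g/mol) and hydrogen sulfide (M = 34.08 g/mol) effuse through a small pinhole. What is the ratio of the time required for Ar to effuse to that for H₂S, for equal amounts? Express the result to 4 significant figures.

From Graham's law, t_Ar/t_H₂S = √(M_Ar/M_H₂S) = √(39.95/34.08) = √1.172 = 1.083.

1.083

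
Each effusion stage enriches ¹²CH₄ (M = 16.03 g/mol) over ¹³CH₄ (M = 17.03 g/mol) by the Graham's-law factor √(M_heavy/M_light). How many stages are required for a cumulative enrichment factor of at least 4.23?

48

With α = √(17.03/16.03) per stage, ln α = ½ ln(1.06238) = 0.03026.
Need α^N ≥ 4.23 ⇒ N ≥ ln(4.23) / ln α = 1.442 / 0.03026 = 47.66.
Minimum whole number of stages: N = 48.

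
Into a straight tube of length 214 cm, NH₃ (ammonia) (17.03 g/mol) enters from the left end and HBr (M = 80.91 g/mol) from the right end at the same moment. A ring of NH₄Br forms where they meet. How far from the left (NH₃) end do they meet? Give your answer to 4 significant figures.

In equal time, each gas travels a distance ∝ its rate ∝ 1/√M, so d_NH₃/d_HBr = √(M_HBr/M_NH₃) = √(80.91/17.03) = 2.180.
With d_NH₃ + d_HBr = 214 cm, d_HBr = 214/(1 + 2.180) = 67.30 cm.
d_NH₃ = 214 − 67.30 = 146.7 cm.

146.7 cm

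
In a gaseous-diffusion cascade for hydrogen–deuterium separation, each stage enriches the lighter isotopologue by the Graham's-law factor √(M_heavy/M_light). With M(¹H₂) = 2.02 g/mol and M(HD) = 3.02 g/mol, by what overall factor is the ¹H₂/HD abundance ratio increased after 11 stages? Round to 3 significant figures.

The single-stage factor is √(M_heavy/M_light), so 11 stages give [√(3.02/2.02)]^11 = (3.02/2.02)^(11/2).
= 1.49505^(11/2) = 9.13.

9.13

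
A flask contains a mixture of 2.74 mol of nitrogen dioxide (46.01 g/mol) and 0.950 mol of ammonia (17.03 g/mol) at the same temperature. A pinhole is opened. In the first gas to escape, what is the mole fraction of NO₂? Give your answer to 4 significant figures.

The effusion rate of species i is ∝ p_i/√M_i ∝ n_i/√M_i.
x_NO₂(eff) = (n_NO₂/√M_NO₂) / (n_NO₂/√M_NO₂ + n_NH₃/√M_NH₃)
= (2.74/√46.01) / (2.74/√46.01 + 0.950/√17.03) = 0.4039/(0.4039 + 0.2302) = 0.6370.

0.6370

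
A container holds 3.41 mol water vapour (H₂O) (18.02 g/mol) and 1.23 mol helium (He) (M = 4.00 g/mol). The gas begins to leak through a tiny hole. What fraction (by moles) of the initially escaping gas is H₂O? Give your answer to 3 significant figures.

The effusion rate of species i is ∝ p_i/√M_i ∝ n_i/√M_i.
x_H₂O(eff) = (n_H₂O/√M_H₂O) / (n_H₂O/√M_H₂O + n_He/√M_He)
= (3.41/√18.02) / (3.41/√18.02 + 1.23/√4.00) = 0.8033/(0.8033 + 0.6150) = 0.566.

0.566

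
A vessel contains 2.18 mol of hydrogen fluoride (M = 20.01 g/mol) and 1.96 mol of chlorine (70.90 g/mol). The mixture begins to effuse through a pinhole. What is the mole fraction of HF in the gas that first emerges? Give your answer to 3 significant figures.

Effusion rate of each component ∝ n_i/√M_i (partial pressure × 1/√M).
So x_HF in the escaping gas = (n_HF/√M_HF) / Σ(n_i/√M_i)
= (2.18/√20.01) / (2.18/√20.01 + 1.96/√70.90) = 0.4873/(0.4873 + 0.2328) = 0.677.

0.677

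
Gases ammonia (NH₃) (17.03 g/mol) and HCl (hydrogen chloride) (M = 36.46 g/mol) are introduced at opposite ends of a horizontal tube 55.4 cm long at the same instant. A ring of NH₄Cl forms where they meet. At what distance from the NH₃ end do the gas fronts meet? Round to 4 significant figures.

Graham's law gives d_NH₃/d_HCl = rate_NH₃/rate_HCl = √(M_HCl/M_NH₃) = √(36.46/17.03) = 1.463.
With d_NH₃ + d_HCl = 55.4 cm, d_HCl = 55.4/(1 + 1.463) = 22.49 cm.
d_NH₃ = 55.4 − 22.49 = 32.91 cm.

32.91 cm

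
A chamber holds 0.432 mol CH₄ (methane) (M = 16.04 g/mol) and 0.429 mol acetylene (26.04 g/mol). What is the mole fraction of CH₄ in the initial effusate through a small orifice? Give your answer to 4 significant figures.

0.5620

The effusion rate of species i is ∝ p_i/√M_i ∝ n_i/√M_i.
So x_CH₄ in the escaping gas = (n_CH₄/√M_CH₄) / Σ(n_i/√M_i)
= (0.432/√16.04) / (0.432/√16.04 + 0.429/√26.04) = 0.1079/(0.1079 + 0.08407) = 0.5620.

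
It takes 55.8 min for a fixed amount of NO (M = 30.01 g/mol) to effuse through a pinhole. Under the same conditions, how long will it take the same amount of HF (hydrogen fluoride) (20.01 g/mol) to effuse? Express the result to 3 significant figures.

45.6 min

From Graham's law, t_HF/t_NO = √(M_HF/M_NO) = √(20.01/30.01) = √0.6668 = 0.8166.
So the time for HF is 55.8 × 0.8166 = 45.6 min.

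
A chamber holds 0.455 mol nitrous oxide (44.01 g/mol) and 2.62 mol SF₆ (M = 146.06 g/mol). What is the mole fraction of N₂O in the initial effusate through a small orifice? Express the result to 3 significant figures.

0.240

The effusion rate of species i is ∝ p_i/√M_i ∝ n_i/√M_i.
Mole fraction of N₂O in the effusate = (n_N₂O/√M_N₂O) / (n_N₂O/√M_N₂O + n_SF₆/√M_SF₆)
= (0.455/√44.01) / (0.455/√44.01 + 2.62/√146.06) = 0.06859/(0.06859 + 0.2168) = 0.240.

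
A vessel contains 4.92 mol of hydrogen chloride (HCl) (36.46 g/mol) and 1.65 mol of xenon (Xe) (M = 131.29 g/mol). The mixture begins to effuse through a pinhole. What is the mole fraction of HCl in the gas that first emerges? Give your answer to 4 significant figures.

The effusion rate of species i is ∝ p_i/√M_i ∝ n_i/√M_i.
So x_HCl in the escaping gas = (n_HCl/√M_HCl) / Σ(n_i/√M_i)
= (4.92/√36.46) / (4.92/√36.46 + 1.65/√131.29) = 0.8148/(0.8148 + 0.1440) = 0.8498.

0.8498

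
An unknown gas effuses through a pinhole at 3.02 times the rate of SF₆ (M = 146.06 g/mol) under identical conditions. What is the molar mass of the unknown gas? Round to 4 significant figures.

16.01 g/mol

Since effusion rate ∝ 1/√M, rate_X/rate_SF₆ = √(M_SF₆/M_X).
3.02 = √(146.06/M_X)
M_X = 146.06 / 3.02² = 146.06 / 9.120 = 16.01 g/mol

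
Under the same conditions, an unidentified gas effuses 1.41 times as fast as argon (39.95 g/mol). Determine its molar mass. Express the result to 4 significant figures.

Using Graham's law: rate_X/rate_Ar = √(M_Ar/M_X).
1.41 = √(39.95/M_X)
M_X = 39.95 / 1.41² = 39.95 / 1.988 = 20.09 g/mol

20.09 g/mol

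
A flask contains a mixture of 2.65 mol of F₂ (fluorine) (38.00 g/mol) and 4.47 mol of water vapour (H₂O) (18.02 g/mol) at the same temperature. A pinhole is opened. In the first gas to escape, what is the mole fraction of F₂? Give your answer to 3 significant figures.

0.290

Each component's effusion rate ∝ (its partial pressure)·(1/√M) ∝ n_i/√M_i.
So x_F₂ in the escaping gas = (n_F₂/√M_F₂) / Σ(n_i/√M_i)
= (2.65/√38.00) / (2.65/√38.00 + 4.47/√18.02) = 0.4299/(0.4299 + 1.053) = 0.290.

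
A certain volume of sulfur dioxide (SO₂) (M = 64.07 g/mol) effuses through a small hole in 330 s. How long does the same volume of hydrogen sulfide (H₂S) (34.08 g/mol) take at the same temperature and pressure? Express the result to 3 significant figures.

Since effusion rate ∝ 1/√M, t_H₂S/t_SO₂ = √(M_H₂S/M_SO₂) = √(34.08/64.07) = √0.5319 = 0.7293.
So the time for H₂S is 330 × 0.7293 = 241 s.

241 s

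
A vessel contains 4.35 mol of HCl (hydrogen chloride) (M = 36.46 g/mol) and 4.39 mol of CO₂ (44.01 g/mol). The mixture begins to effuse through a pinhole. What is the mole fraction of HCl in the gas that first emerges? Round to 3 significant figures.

0.521

Each component's effusion rate ∝ (its partial pressure)·(1/√M) ∝ n_i/√M_i.
x_HCl(eff) = (n_HCl/√M_HCl) / (n_HCl/√M_HCl + n_CO₂/√M_CO₂)
= (4.35/√36.46) / (4.35/√36.46 + 4.39/√44.01) = 0.7204/(0.7204 + 0.6617) = 0.521.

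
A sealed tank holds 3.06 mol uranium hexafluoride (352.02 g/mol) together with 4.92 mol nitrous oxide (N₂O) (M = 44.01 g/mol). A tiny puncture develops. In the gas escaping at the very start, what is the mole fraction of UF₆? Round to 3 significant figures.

0.180

Effusion rate of each component ∝ n_i/√M_i (partial pressure × 1/√M).
Mole fraction of UF₆ in the effusate = (n_UF₆/√M_UF₆) / (n_UF₆/√M_UF₆ + n_N₂O/√M_N₂O)
= (3.06/√352.02) / (3.06/√352.02 + 4.92/√44.01) = 0.1631/(0.1631 + 0.7416) = 0.180.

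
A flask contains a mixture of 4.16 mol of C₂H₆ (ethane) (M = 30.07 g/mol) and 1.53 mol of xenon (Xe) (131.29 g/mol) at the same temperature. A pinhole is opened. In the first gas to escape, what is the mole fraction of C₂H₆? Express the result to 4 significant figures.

0.8503

Effusion rate of each component ∝ n_i/√M_i (partial pressure × 1/√M).
x_C₂H₆(eff) = (n_C₂H₆/√M_C₂H₆) / (n_C₂H₆/√M_C₂H₆ + n_Xe/√M_Xe)
= (4.16/√30.07) / (4.16/√30.07 + 1.53/√131.29) = 0.7586/(0.7586 + 0.1335) = 0.8503.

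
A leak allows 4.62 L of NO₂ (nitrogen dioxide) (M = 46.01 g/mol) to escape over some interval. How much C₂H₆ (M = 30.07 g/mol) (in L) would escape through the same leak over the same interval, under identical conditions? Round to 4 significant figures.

Graham's law gives rate_C₂H₆/rate_NO₂ = √(M_NO₂/M_C₂H₆) = √(46.01/30.07) = √1.530 = 1.237.
So the volume for C₂H₆ is 4.62 × 1.237 = 5.715 L.

5.715 L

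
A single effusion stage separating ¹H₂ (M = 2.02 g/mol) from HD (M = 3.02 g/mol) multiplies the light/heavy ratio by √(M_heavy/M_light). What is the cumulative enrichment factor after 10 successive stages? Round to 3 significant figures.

The single-stage factor is √(M_heavy/M_light), so 10 stages give [√(3.02/2.02)]^10 = (3.02/2.02)^(10/2).
= 1.49505^5 = 7.47.

7.47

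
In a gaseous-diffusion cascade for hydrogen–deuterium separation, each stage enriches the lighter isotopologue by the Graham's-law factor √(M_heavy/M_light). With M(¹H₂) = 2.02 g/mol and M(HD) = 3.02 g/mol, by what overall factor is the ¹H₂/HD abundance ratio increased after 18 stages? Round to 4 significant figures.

Each stage multiplies the ratio by α = √(3.02/2.02), so after 18 stages the overall factor is α^18 = (3.02/2.02)^(18/2).
= 1.49505^9 = 37.32.

37.32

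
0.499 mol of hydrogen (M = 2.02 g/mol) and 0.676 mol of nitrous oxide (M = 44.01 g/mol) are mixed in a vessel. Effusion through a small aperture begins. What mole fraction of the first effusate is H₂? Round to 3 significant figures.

The effusion rate of species i is ∝ p_i/√M_i ∝ n_i/√M_i.
So x_H₂ in the escaping gas = (n_H₂/√M_H₂) / Σ(n_i/√M_i)
= (0.499/√2.02) / (0.499/√2.02 + 0.676/√44.01) = 0.3511/(0.3511 + 0.1019) = 0.775.

0.775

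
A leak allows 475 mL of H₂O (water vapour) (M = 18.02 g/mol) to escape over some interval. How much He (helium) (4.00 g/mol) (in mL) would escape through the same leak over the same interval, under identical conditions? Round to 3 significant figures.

Graham's law gives rate_He/rate_H₂O = √(M_H₂O/M_He) = √(18.02/4.00) = √4.505 = 2.122.
So the volume for He is 475 × 2.122 = 1010 mL.

1010 mL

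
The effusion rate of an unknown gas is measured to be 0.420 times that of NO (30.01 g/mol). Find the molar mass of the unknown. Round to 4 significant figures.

170.1 g/mol

Since effusion rate ∝ 1/√M, rate_X/rate_NO = √(M_NO/M_X).
0.420 = √(30.01/M_X)
M_X = 30.01 / 0.420² = 30.01 / 0.1764 = 170.1 g/mol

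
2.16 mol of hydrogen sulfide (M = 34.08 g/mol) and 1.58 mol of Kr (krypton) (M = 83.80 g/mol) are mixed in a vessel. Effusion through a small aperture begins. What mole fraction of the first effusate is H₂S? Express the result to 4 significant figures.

0.6819

Effusion rate of each component ∝ n_i/√M_i (partial pressure × 1/√M).
Mole fraction of H₂S in the effusate = (n_H₂S/√M_H₂S) / (n_H₂S/√M_H₂S + n_Kr/√M_Kr)
= (2.16/√34.08) / (2.16/√34.08 + 1.58/√83.80) = 0.3700/(0.3700 + 0.1726) = 0.6819.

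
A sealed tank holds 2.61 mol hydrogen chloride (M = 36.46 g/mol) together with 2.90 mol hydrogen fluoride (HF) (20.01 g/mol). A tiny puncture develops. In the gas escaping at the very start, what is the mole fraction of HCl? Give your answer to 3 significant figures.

0.400

Each component's effusion rate ∝ (its partial pressure)·(1/√M) ∝ n_i/√M_i.
Mole fraction of HCl in the effusate = (n_HCl/√M_HCl) / (n_HCl/√M_HCl + n_HF/√M_HF)
= (2.61/√36.46) / (2.61/√36.46 + 2.90/√20.01) = 0.4322/(0.4322 + 0.6483) = 0.400.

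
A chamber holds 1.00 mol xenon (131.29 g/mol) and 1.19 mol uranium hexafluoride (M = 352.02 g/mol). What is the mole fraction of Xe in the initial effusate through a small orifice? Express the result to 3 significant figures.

Each component's effusion rate ∝ (its partial pressure)·(1/√M) ∝ n_i/√M_i.
So x_Xe in the escaping gas = (n_Xe/√M_Xe) / Σ(n_i/√M_i)
= (1.00/√131.29) / (1.00/√131.29 + 1.19/√352.02) = 0.08727/(0.08727 + 0.06343) = 0.579.

0.579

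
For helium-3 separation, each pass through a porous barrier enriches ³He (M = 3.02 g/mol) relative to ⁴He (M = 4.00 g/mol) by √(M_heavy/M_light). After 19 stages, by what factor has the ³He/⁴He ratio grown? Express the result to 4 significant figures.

14.44

Overall factor = α^19 with α = √(4.00/3.02), i.e. (4.00/3.02)^(19/2).
= 1.32450^(19/2) = 14.44.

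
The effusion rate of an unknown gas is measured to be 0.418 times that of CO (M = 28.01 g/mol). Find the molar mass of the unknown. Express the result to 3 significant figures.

By Graham's law, rate_X/rate_CO = √(M_CO/M_X).
0.418 = √(28.01/M_X)
M_X = 28.01 / 0.418² = 28.01 / 0.1747 = 160 g/mol

160 g/mol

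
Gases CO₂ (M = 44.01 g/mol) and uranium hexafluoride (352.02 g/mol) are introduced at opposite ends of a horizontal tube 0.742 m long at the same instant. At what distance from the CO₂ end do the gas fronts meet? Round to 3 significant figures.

Graham's law gives d_CO₂/d_UF₆ = rate_CO₂/rate_UF₆ = √(M_UF₆/M_CO₂) = √(352.02/44.01) = 2.828.
With d_CO₂ + d_UF₆ = 0.742 m, d_UF₆ = 0.742/(1 + 2.828) = 0.1938 m.
d_CO₂ = 0.742 − 0.1938 = 0.548 m.

0.548 m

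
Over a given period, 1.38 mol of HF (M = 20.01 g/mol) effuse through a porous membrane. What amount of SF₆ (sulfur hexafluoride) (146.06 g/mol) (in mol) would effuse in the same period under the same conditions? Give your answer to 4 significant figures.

0.5108 mol

By Graham's law, rate_SF₆/rate_HF = √(M_HF/M_SF₆) = √(20.01/146.06) = √0.1370 = 0.3701.
So the amount for SF₆ is 1.38 × 0.3701 = 0.5108 mol.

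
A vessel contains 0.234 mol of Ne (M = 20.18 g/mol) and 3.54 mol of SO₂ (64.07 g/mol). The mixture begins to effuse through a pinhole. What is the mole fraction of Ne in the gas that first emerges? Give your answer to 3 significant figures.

0.105

Rate_i ∝ x_i/√M_i (Graham's law weighted by mole fraction), so the effusate composition follows n_i/√M_i.
Mole fraction of Ne in the effusate = (n_Ne/√M_Ne) / (n_Ne/√M_Ne + n_SO₂/√M_SO₂)
= (0.234/√20.18) / (0.234/√20.18 + 3.54/√64.07) = 0.05209/(0.05209 + 0.4423) = 0.105.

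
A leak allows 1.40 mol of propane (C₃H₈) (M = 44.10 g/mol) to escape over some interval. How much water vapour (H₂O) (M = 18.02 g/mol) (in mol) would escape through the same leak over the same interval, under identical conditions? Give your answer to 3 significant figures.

2.19 mol

Since effusion rate ∝ 1/√M, rate_H₂O/rate_C₃H₈ = √(M_C₃H₈/M_H₂O) = √(44.10/18.02) = √2.447 = 1.564.
So the amount for H₂O is 1.40 × 1.564 = 2.19 mol.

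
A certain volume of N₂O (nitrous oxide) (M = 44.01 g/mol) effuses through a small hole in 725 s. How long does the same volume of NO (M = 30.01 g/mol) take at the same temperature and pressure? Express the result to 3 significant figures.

Using Graham's law: t_NO/t_N₂O = √(M_NO/M_N₂O) = √(30.01/44.01) = √0.6819 = 0.8258.
So the time for NO is 725 × 0.8258 = 599 s.

599 s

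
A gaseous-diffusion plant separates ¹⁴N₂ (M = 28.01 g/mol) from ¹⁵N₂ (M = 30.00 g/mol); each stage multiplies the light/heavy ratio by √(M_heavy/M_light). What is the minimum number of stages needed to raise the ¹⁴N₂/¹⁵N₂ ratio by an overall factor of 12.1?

73

With α = √(30.00/28.01) per stage, ln α = ½ ln(1.07105) = 0.03432.
Need α^N ≥ 12.1 ⇒ N ≥ ln(12.1) / ln α = 2.493 / 0.03432 = 72.65.
So at least 73 stages are needed.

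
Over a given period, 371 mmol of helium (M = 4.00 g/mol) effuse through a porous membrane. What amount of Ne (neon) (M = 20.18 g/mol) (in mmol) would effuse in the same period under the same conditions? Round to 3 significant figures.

Using Graham's law: rate_Ne/rate_He = √(M_He/M_Ne) = √(4.00/20.18) = √0.1982 = 0.4452.
So the amount for Ne is 371 × 0.4452 = 165 mmol.

165 mmol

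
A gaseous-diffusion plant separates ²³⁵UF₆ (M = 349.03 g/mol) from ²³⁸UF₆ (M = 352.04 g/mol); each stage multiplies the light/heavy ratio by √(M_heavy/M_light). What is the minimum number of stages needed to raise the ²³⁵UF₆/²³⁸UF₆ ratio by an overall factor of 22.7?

728

With α = √(352.04/349.03) per stage, ln α = ½ ln(1.00862) = 0.004293.
Need α^N ≥ 22.7 ⇒ N ≥ ln(22.7) / ln α = 3.122 / 0.004293 = 727.24.
Minimum whole number of stages: N = 728.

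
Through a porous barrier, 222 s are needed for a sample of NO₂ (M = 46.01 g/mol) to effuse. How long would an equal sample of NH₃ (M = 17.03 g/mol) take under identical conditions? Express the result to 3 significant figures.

Since effusion rate ∝ 1/√M, t_NH₃/t_NO₂ = √(M_NH₃/M_NO₂) = √(17.03/46.01) = √0.3701 = 0.6084.
So the time for NH₃ is 222 × 0.6084 = 135 s.

135 s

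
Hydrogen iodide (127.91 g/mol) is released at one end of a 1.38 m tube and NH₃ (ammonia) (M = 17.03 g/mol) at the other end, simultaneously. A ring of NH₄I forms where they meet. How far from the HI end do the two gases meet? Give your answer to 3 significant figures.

0.369 m

Distances travelled in equal time are proportional to diffusion rates, so d_HI/d_NH₃ = √(M_NH₃/M_HI) = √(17.03/127.91) = 0.3649.
With d_HI + d_NH₃ = 1.38 m, d_NH₃ = 1.38/(1 + 0.3649) = 1.011 m.
d_HI = 1.38 − 1.011 = 0.369 m.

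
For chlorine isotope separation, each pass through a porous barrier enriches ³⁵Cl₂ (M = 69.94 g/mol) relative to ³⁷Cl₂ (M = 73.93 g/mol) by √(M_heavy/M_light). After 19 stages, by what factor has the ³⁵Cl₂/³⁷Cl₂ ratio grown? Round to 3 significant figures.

1.69

Overall factor = α^19 with α = √(73.93/69.94), i.e. (73.93/69.94)^(19/2).
= 1.05705^(19/2) = 1.69.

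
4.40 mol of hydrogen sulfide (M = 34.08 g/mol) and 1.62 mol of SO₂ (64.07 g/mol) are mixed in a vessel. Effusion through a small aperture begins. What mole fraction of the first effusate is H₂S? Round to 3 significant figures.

Rate_i ∝ x_i/√M_i (Graham's law weighted by mole fraction), so the effusate composition follows n_i/√M_i.
So x_H₂S in the escaping gas = (n_H₂S/√M_H₂S) / Σ(n_i/√M_i)
= (4.40/√34.08) / (4.40/√34.08 + 1.62/√64.07) = 0.7537/(0.7537 + 0.2024) = 0.788.

0.788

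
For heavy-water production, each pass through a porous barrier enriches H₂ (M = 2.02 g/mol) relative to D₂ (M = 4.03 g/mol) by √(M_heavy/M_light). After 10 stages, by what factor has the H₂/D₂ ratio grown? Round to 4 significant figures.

31.61

Each stage multiplies the ratio by α = √(4.03/2.02), so after 10 stages the overall factor is α^10 = (4.03/2.02)^(10/2).
= 1.99505^5 = 31.61.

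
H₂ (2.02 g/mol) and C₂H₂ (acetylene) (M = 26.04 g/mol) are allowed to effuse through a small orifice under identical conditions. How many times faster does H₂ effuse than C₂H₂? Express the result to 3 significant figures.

By Graham's law, rate_H₂/rate_C₂H₂ = √(M_C₂H₂/M_H₂) = √(26.04/2.02) = √12.89 = 3.59.

3.59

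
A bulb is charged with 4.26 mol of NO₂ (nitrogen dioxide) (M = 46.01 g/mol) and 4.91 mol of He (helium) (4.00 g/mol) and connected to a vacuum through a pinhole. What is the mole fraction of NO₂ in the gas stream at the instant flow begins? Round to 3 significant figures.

Effusion rate of each component ∝ n_i/√M_i (partial pressure × 1/√M).
Mole fraction of NO₂ in the effusate = (n_NO₂/√M_NO₂) / (n_NO₂/√M_NO₂ + n_He/√M_He)
= (4.26/√46.01) / (4.26/√46.01 + 4.91/√4.00) = 0.6280/(0.6280 + 2.455) = 0.204.

0.204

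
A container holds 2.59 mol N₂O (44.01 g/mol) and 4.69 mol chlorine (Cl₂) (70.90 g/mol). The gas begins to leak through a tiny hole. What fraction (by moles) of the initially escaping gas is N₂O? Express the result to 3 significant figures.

Effusion rate of each component ∝ n_i/√M_i (partial pressure × 1/√M).
Mole fraction of N₂O in the effusate = (n_N₂O/√M_N₂O) / (n_N₂O/√M_N₂O + n_Cl₂/√M_Cl₂)
= (2.59/√44.01) / (2.59/√44.01 + 4.69/√70.90) = 0.3904/(0.3904 + 0.5570) = 0.412.

0.412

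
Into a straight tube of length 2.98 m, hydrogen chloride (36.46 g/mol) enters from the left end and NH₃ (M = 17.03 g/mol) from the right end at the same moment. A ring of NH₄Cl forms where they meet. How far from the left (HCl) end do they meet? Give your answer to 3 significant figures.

Distances travelled in equal time are proportional to diffusion rates, so d_HCl/d_NH₃ = √(M_NH₃/M_HCl) = √(17.03/36.46) = 0.6834.
With d_HCl + d_NH₃ = 2.98 m, d_NH₃ = 2.98/(1 + 0.6834) = 1.770 m.
d_HCl = 2.98 − 1.770 = 1.21 m.

1.21 m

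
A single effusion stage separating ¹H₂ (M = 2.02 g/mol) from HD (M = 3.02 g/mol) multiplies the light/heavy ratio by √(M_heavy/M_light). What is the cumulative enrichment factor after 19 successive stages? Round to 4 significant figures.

45.63

After 19 stages the ratio has grown by (√(3.02/2.02))^19 = (3.02/2.02)^(19/2).
= 1.49505^(19/2) = 45.63.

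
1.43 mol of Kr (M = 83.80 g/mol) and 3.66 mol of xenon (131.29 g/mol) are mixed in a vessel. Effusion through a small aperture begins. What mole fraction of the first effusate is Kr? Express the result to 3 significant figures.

0.328

Effusion rate of each component ∝ n_i/√M_i (partial pressure × 1/√M).
x_Kr(eff) = (n_Kr/√M_Kr) / (n_Kr/√M_Kr + n_Xe/√M_Xe)
= (1.43/√83.80) / (1.43/√83.80 + 3.66/√131.29) = 0.1562/(0.1562 + 0.3194) = 0.328.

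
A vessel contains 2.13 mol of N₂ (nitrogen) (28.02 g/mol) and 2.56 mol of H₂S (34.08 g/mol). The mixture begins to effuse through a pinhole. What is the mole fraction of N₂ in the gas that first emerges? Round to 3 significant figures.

Effusion rate of each component ∝ n_i/√M_i (partial pressure × 1/√M).
x_N₂(eff) = (n_N₂/√M_N₂) / (n_N₂/√M_N₂ + n_H₂S/√M_H₂S)
= (2.13/√28.02) / (2.13/√28.02 + 2.56/√34.08) = 0.4024/(0.4024 + 0.4385) = 0.479.

0.479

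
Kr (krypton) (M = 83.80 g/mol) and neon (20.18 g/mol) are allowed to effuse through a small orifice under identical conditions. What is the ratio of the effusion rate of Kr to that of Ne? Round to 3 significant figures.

By Graham's law, rate_Kr/rate_Ne = √(M_Ne/M_Kr) = √(20.18/83.80) = √0.2408 = 0.491.

0.491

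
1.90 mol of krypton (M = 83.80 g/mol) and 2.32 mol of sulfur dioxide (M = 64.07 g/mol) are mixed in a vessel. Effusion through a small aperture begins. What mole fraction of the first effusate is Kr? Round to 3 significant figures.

0.417

Rate_i ∝ x_i/√M_i (Graham's law weighted by mole fraction), so the effusate composition follows n_i/√M_i.
x_Kr(eff) = (n_Kr/√M_Kr) / (n_Kr/√M_Kr + n_SO₂/√M_SO₂)
= (1.90/√83.80) / (1.90/√83.80 + 2.32/√64.07) = 0.2076/(0.2076 + 0.2898) = 0.417.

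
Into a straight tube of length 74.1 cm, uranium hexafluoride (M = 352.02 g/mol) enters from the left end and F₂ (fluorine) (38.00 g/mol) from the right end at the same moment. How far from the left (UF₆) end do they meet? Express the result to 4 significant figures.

18.33 cm

Graham's law gives d_UF₆/d_F₂ = rate_UF₆/rate_F₂ = √(M_F₂/M_UF₆) = √(38.00/352.02) = 0.3286.
With d_UF₆ + d_F₂ = 74.1 cm, d_F₂ = 74.1/(1 + 0.3286) = 55.77 cm.
d_UF₆ = 74.1 − 55.77 = 18.33 cm.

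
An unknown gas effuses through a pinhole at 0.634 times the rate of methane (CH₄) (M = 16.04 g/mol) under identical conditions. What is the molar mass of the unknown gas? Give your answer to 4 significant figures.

Since effusion rate ∝ 1/√M, rate_X/rate_CH₄ = √(M_CH₄/M_X).
0.634 = √(16.04/M_X)
M_X = 16.04 / 0.634² = 16.04 / 0.4020 = 39.90 g/mol

39.90 g/mol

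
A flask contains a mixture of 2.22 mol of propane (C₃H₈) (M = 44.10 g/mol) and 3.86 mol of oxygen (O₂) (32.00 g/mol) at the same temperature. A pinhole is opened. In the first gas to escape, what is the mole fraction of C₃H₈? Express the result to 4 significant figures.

Rate_i ∝ x_i/√M_i (Graham's law weighted by mole fraction), so the effusate composition follows n_i/√M_i.
Mole fraction of C₃H₈ in the effusate = (n_C₃H₈/√M_C₃H₈) / (n_C₃H₈/√M_C₃H₈ + n_O₂/√M_O₂)
= (2.22/√44.10) / (2.22/√44.10 + 3.86/√32.00) = 0.3343/(0.3343 + 0.6824) = 0.3288.

0.3288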